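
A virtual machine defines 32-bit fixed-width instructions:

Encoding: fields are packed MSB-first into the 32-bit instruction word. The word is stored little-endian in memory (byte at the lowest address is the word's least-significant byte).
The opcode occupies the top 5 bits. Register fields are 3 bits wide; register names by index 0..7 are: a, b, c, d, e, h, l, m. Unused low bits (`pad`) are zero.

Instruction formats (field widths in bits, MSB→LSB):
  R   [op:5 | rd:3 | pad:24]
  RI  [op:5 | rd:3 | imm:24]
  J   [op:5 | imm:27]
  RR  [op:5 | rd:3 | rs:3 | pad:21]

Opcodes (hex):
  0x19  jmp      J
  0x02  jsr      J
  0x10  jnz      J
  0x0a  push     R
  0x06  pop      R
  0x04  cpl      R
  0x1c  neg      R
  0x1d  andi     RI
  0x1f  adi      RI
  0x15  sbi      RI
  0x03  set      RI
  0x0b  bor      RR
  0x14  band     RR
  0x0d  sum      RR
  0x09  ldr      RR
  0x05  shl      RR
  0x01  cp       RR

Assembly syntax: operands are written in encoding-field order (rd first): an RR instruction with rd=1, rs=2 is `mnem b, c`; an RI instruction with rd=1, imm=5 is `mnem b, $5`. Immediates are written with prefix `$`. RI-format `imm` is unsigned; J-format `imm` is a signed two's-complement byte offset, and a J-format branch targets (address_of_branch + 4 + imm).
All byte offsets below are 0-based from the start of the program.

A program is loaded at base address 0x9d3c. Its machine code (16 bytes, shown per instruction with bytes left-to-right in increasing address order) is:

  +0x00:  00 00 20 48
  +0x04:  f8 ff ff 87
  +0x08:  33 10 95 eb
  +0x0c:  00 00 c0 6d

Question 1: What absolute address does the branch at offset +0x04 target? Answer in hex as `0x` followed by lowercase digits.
0x9d3c

off 0x04: read f8 ff ff 87 as little → 0x87fffff8
  top 5b → 0x10 → jnz [J]
  imm@[26:0]=0x7fffff8 (s27→-8) ⇒ $-8
  target = base 0x9d3c + off 0x04 + 4 + imm -8 = 0x9d3c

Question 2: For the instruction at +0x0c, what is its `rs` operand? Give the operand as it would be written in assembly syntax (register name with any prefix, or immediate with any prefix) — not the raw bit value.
[0c] 00 00 c0 6d → 0x6dc00000
  top 5b → 0xd → sum [RR]
  rd@[26:24]=0x5 ⇒ h
  rs@[23:21]=0x6 ⇒ l

l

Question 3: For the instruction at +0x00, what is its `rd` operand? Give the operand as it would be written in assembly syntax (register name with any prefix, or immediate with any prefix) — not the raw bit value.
a

off 0x00: read 00 00 20 48 as little → 0x48200000
  top 5b → 0x9 → ldr [RR]
  [26:24] rd=0 = a
  [23:21] rs=1 = b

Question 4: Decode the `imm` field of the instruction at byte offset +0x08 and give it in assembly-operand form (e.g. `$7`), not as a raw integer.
$9769011

@+08  little-endian(33 10 95 eb) = 0xeb951033
  opcode bits[31:27]=0x1d: andi/RI
  rd@[26:24]=0x3 ⇒ d
  imm@[23:0]=0x951033 ⇒ $9769011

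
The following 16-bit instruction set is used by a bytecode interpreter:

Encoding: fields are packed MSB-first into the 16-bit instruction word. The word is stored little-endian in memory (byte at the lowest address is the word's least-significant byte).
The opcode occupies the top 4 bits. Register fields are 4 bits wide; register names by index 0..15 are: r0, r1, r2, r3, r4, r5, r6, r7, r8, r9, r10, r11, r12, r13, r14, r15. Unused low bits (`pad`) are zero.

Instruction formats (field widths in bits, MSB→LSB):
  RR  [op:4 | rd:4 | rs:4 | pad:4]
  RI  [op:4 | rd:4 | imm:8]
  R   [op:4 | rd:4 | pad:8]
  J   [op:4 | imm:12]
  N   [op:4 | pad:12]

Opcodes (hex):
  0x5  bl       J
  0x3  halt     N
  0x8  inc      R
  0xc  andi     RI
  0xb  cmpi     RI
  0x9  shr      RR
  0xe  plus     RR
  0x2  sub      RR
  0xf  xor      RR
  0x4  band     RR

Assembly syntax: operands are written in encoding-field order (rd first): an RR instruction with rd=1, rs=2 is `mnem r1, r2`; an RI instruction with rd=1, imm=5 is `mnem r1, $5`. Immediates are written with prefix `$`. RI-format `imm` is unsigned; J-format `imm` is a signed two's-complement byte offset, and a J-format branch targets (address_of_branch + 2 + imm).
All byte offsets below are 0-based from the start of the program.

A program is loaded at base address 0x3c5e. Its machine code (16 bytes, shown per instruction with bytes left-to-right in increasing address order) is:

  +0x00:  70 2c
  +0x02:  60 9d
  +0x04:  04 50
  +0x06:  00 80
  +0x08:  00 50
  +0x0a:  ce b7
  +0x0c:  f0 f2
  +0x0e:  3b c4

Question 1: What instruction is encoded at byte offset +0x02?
[02] 60 9d → 0x9d60
  opcode bits[15:12]=0x9: shr/RR
  [11:8] rd=13 = r13
  [7:4] rs=6 = r6

shr r13, r6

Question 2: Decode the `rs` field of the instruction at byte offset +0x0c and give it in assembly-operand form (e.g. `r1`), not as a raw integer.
@+0c  little-endian(f0 f2) = 0xf2f0
  opcode bits[15:12]=0xf: xor/RR
  [11:8] rd=2 = r2
  [7:4] rs=15 = r15

r15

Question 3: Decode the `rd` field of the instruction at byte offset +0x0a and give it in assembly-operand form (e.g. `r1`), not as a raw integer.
r7

+0x0a: ce b7 ⇒ word 0xb7ce (little)
  top 4b → 0xb → cmpi [RI]
  rd@[11:8]=0x7 ⇒ r7
  imm@[7:0]=0xce ⇒ $206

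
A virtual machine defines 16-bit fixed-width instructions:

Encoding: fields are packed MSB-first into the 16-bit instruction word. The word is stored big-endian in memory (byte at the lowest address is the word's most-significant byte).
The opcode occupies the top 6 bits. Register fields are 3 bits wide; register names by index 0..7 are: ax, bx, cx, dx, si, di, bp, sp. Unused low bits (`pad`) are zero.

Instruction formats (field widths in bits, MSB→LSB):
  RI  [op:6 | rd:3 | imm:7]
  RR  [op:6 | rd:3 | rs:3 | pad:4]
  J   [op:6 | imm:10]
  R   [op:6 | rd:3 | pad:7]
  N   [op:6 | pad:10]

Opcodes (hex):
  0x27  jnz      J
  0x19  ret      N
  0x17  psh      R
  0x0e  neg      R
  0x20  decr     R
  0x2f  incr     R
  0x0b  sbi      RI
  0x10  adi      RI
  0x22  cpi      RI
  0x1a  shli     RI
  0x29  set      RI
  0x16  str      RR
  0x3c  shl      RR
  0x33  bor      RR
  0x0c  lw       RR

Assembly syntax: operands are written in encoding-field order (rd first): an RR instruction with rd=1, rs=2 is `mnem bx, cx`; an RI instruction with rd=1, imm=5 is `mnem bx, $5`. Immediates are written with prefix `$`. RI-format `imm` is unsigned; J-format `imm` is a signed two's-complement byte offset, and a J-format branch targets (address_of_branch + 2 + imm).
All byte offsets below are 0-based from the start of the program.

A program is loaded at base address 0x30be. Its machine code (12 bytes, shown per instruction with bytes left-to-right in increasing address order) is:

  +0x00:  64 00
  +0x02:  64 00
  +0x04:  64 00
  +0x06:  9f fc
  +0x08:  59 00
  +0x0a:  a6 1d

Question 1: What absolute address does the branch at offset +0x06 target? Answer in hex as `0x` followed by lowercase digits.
0x30c2

@+06  big-endian(9f fc) = 0x9ffc
  top 6b → 0x27 → jnz [J]
  imm: (w>>0)&0x3ff=0x3fc (s10→-4) → $-4
  target = base 0x30be + off 0x06 + 2 + imm -4 = 0x30c2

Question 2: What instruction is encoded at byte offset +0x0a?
@+0a  big-endian(a6 1d) = 0xa61d
  op=0xa61d>>10=0x29 ⇒ set (RI)
  rd: (w>>7)&0x7=0x4 → si
  imm: (w>>0)&0x7f=0x1d → $29

set si, $29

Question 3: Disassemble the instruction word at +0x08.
[08] 59 00 → 0x5900
  top 6b → 0x16 → str [RR]
  rd: (w>>7)&0x7=0x2 → cx
  rs: (w>>4)&0x7=0x0 → ax

str cx, ax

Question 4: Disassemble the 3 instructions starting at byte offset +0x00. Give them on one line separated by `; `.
[00] 64 00 → 0x6400
  op=0x6400>>10=0x19 ⇒ ret (N)
[02] 64 00 → 0x6400
  op=0x6400>>10=0x19 ⇒ ret (N)
[04] 64 00 → 0x6400
  op=0x6400>>10=0x19 ⇒ ret (N)

ret; ret; ret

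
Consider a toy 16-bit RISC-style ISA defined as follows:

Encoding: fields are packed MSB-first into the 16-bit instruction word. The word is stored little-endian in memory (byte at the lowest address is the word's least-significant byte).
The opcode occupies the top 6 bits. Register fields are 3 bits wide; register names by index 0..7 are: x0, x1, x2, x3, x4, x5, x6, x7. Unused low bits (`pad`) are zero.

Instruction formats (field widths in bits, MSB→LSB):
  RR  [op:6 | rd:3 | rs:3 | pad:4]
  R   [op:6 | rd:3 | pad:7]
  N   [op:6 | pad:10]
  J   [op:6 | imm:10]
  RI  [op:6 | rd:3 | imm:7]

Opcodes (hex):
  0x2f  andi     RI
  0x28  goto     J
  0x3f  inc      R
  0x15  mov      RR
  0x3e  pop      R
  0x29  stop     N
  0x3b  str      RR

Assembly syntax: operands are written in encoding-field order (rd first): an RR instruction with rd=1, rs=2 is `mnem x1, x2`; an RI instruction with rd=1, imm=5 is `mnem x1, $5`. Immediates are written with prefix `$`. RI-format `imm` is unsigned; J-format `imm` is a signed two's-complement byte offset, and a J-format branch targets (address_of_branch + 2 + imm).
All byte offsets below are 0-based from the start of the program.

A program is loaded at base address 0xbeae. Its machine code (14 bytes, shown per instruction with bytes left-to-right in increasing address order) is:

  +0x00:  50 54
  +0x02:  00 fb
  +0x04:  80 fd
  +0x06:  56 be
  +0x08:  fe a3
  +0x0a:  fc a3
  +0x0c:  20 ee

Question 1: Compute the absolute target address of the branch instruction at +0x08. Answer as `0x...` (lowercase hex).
[08] fe a3 → 0xa3fe
  op=0xa3fe>>10=0x28 ⇒ goto (J)
  imm: (w>>0)&0x3ff=0x3fe (s10→-2) → $-2
  target = base 0xbeae + off 0x08 + 2 + imm -2 = 0xbeb6

0xbeb6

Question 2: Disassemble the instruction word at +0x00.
off 0x00: read 50 54 as little → 0x5450
  op=0x5450>>10=0x15 ⇒ mov (RR)
  [9:7] rd=0 = x0
  [6:4] rs=5 = x5

mov x0, x5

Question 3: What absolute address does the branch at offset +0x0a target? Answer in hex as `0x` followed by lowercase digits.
0xbeb6

off 0x0a: read fc a3 as little → 0xa3fc
  top 6b → 0x28 → goto [J]
  imm: (w>>0)&0x3ff=0x3fc (s10→-4) → $-4
  target = base 0xbeae + off 0x0a + 2 + imm -4 = 0xbeb6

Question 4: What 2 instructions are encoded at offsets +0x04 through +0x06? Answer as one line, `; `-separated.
off 0x04: read 80 fd as little → 0xfd80
  top 6b → 0x3f → inc [R]
  [9:7] rd=3 = x3
off 0x06: read 56 be as little → 0xbe56
  top 6b → 0x2f → andi [RI]
  [9:7] rd=4 = x4
  [6:0] imm=86 = $86

inc x3; andi x4, $86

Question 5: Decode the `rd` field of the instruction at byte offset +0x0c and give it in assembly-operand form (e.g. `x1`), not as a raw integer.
[0c] 20 ee → 0xee20
  top 6b → 0x3b → str [RR]
  rd: (w>>7)&0x7=0x4 → x4
  rs: (w>>4)&0x7=0x2 → x2

x4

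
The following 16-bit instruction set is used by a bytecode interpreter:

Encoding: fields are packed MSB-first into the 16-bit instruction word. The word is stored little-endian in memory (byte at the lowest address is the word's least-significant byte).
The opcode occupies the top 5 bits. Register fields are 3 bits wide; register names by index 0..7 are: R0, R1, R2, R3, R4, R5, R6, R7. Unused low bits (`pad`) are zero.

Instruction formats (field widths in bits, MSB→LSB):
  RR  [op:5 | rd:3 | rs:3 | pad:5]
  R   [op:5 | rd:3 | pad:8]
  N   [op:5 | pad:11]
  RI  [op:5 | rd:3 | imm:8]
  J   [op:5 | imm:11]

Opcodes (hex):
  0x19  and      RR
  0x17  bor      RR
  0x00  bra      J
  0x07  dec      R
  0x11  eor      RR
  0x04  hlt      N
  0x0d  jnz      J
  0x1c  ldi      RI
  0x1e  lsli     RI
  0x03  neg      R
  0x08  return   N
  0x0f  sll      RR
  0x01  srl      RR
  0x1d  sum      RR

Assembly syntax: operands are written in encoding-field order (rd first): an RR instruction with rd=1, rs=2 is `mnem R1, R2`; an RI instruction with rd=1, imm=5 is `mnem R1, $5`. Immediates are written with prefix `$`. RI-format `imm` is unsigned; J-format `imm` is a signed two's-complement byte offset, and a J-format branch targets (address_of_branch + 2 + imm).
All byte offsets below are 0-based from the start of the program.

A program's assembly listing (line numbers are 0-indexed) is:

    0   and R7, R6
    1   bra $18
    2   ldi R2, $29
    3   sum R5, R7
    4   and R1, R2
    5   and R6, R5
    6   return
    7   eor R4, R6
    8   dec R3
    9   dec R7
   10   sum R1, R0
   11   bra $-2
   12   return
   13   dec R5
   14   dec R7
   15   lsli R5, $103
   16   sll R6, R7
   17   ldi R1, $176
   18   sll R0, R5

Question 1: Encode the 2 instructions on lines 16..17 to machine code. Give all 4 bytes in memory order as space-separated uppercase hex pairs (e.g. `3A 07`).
line 16 (sll): pack op=0xf:5|rd=6:3|rs=7:3|pad=0:5 = 0x7ee0; little→ e0 7e
line 17 (ldi): pack op=0x1c:5|rd=1:3|imm=176:8 = 0xe1b0; little→ b0 e1

E0 7E B0 E1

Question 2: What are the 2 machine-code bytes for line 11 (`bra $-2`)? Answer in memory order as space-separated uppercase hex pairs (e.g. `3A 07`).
line 11 (bra): pack op=0x0:5|imm=-2:11 = 0x07fe; little→ fe 07

FE 07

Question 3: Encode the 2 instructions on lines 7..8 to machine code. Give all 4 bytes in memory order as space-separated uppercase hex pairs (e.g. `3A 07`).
line 7 (eor): pack op=0x11:5|rd=4:3|rs=6:3|pad=0:5 = 0x8cc0; little→ c0 8c
line 8 (dec): pack op=0x7:5|rd=3:3|pad=0:8 = 0x3b00; little→ 00 3b

C0 8C 00 3B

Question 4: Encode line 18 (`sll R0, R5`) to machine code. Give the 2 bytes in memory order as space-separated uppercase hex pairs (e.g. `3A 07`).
A0 78

line 18 (sll): pack op=0xf:5|rd=0:3|rs=5:3|pad=0:5 = 0x78a0; little→ a0 78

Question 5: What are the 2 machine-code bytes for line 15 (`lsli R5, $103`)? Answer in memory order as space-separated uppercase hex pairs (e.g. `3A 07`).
line 15 (lsli): pack op=0x1e:5|rd=5:3|imm=103:8 = 0xf567; little→ 67 f5

67 F5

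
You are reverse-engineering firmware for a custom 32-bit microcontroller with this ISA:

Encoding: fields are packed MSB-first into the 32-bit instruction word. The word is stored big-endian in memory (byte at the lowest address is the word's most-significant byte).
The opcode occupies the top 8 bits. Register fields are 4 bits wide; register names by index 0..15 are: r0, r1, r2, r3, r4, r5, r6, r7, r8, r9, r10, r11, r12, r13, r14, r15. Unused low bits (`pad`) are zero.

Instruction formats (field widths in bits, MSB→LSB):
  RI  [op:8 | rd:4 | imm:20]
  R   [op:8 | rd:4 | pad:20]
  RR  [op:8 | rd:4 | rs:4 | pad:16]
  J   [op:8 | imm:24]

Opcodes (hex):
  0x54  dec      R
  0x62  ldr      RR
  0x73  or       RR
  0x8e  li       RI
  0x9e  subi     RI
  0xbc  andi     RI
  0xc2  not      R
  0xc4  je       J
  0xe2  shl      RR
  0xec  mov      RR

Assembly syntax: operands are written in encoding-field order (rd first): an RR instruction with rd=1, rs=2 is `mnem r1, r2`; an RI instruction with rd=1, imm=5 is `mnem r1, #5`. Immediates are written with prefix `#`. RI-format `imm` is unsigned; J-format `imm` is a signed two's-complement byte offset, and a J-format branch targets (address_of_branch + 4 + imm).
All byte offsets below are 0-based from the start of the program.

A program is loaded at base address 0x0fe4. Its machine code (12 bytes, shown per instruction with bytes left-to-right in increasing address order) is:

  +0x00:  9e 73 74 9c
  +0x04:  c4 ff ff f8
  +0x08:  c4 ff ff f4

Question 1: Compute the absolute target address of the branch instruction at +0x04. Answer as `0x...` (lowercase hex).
[04] c4 ff ff f8 → 0xc4fffff8
  top 8b → 0xc4 → je [J]
  imm@[23:0]=0xfffff8 (s24→-8) ⇒ #-8
  target = base 0x0fe4 + off 0x04 + 4 + imm -8 = 0x0fe4

0x0fe4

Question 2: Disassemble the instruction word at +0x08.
je #-12

+0x08: c4 ff ff f4 ⇒ word 0xc4fffff4 (big)
  op=0xc4fffff4>>24=0xc4 ⇒ je (J)
  imm@[23:0]=0xfffff4 (s24→-12) ⇒ #-12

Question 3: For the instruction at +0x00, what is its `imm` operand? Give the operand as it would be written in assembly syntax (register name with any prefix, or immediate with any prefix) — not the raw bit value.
[00] 9e 73 74 9c → 0x9e73749c
  opcode bits[31:24]=0x9e: subi/RI
  [23:20] rd=7 = r7
  [19:0] imm=226460 = #226460

#226460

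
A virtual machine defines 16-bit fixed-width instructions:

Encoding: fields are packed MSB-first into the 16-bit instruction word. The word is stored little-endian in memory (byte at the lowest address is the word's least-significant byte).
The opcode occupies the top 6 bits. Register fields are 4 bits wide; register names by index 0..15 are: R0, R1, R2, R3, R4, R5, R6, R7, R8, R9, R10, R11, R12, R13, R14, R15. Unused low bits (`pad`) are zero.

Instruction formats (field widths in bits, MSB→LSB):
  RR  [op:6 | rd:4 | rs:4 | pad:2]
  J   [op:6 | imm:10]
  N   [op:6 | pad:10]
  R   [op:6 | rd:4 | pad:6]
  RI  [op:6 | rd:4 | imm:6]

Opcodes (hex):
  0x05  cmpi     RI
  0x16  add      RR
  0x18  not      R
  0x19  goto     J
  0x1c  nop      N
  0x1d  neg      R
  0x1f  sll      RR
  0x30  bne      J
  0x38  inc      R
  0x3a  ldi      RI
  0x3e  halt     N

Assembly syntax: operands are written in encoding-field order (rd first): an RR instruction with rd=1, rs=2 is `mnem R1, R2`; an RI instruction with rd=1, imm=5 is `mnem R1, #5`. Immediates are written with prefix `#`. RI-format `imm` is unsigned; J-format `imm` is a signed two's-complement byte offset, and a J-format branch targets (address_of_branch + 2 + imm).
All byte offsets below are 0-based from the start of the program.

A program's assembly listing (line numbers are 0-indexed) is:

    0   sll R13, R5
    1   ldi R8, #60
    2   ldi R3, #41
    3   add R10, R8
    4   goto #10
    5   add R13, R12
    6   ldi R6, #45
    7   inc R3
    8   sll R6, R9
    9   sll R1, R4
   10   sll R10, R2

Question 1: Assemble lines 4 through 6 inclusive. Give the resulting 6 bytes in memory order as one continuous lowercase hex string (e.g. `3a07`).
0a64705bade9

4. goto fields op=0x19:6|imm=10:10 → word 640ah → 0a 64
5. add fields op=0x16:6|rd=13:4|rs=12:4|pad=0:2 → word 5b70h → 70 5b
6. ldi fields op=0x3a:6|rd=6:4|imm=45:6 → word e9adh → ad e9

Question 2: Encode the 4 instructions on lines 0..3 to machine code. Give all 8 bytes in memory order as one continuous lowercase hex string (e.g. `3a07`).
0. sll fields op=0x1f:6|rd=13:4|rs=5:4|pad=0:2 → word 7f54h → 54 7f
1. ldi fields op=0x3a:6|rd=8:4|imm=60:6 → word ea3ch → 3c ea
2. ldi fields op=0x3a:6|rd=3:4|imm=41:6 → word e8e9h → e9 e8
3. add fields op=0x16:6|rd=10:4|rs=8:4|pad=0:2 → word 5aa0h → a0 5a

547f3ceae9e8a05a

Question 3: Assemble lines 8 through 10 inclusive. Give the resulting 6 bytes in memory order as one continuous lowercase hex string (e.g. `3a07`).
line 8 (sll): pack op=0x1f:6|rd=6:4|rs=9:4|pad=0:2 = 0x7da4; little→ a4 7d
line 9 (sll): pack op=0x1f:6|rd=1:4|rs=4:4|pad=0:2 = 0x7c50; little→ 50 7c
line 10 (sll): pack op=0x1f:6|rd=10:4|rs=2:4|pad=0:2 = 0x7e88; little→ 88 7e

a47d507c887e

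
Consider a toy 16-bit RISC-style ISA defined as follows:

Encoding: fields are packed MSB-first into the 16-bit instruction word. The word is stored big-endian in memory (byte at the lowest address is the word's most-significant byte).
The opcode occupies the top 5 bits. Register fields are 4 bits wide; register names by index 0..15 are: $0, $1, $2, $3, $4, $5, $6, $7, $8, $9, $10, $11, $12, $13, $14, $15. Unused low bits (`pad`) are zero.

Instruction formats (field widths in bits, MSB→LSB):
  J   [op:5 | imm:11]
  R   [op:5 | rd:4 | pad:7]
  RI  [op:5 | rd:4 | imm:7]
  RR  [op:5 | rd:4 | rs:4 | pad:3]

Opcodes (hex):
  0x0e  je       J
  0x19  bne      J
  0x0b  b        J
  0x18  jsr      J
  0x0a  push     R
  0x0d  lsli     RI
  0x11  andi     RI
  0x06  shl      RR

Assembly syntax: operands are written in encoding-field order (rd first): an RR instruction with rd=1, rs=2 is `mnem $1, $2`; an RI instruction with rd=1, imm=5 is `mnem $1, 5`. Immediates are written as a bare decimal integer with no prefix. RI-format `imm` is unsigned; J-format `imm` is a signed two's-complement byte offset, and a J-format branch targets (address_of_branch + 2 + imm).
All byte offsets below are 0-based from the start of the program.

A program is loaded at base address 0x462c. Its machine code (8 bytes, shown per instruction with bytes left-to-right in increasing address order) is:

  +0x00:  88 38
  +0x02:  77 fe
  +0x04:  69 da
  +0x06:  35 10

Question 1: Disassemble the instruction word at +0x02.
off 0x02: read 77 fe as big → 0x77fe
  opcode bits[15:11]=0xe: je/J
  [10:0] imm=2046 (s11→-2) = -2

je -2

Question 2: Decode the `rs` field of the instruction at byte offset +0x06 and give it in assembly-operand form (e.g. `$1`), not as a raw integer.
@+06  big-endian(35 10) = 0x3510
  top 5b → 0x6 → shl [RR]
  rd: (w>>7)&0xf=0xa → $10
  rs: (w>>3)&0xf=0x2 → $2

$2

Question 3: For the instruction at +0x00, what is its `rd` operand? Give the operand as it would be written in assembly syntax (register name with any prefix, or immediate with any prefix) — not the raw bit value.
$0

@+00  big-endian(88 38) = 0x8838
  opcode bits[15:11]=0x11: andi/RI
  rd: (w>>7)&0xf=0x0 → $0
  imm: (w>>0)&0x7f=0x38 → 56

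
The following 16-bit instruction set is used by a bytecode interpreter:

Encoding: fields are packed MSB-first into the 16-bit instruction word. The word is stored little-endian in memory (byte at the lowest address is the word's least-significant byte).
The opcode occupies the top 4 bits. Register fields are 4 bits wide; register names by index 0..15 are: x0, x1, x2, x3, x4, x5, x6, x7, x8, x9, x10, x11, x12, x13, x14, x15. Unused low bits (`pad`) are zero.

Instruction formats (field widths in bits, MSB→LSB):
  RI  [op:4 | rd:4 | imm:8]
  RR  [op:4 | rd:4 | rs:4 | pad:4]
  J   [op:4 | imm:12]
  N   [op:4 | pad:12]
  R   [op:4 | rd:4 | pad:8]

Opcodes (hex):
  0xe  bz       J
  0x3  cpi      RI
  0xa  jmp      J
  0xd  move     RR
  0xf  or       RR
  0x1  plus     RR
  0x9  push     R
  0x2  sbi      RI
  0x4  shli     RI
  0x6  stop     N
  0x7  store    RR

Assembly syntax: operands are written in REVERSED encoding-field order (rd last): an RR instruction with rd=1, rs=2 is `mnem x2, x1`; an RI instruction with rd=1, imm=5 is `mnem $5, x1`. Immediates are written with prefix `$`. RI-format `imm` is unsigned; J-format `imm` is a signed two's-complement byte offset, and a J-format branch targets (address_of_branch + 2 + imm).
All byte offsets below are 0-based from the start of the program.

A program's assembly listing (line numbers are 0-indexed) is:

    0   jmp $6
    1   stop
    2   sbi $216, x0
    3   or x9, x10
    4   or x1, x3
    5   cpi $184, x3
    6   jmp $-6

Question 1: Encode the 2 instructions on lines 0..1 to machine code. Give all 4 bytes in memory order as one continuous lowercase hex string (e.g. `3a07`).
06a00060

line 0 (jmp): pack op=0xa:4|imm=6:12 = 0xa006; little→ 06 a0
line 1 (stop): pack op=0x6:4|pad=0:12 = 0x6000; little→ 00 60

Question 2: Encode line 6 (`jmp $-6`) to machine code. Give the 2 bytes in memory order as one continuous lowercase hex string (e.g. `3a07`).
line 6 (jmp): pack op=0xa:4|imm=-6:12 = 0xaffa; little→ fa af

faaf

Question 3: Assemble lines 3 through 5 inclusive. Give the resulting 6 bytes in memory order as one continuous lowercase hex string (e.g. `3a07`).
90fa10f3b833

line 3 (or): pack op=0xf:4|rd=10:4|rs=9:4|pad=0:4 = 0xfa90; little→ 90 fa
line 4 (or): pack op=0xf:4|rd=3:4|rs=1:4|pad=0:4 = 0xf310; little→ 10 f3
line 5 (cpi): pack op=0x3:4|rd=3:4|imm=184:8 = 0x33b8; little→ b8 33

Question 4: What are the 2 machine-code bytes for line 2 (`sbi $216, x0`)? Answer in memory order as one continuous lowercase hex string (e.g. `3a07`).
2. sbi fields op=0x2:4|rd=0:4|imm=216:8 → word 20d8h → d8 20

d820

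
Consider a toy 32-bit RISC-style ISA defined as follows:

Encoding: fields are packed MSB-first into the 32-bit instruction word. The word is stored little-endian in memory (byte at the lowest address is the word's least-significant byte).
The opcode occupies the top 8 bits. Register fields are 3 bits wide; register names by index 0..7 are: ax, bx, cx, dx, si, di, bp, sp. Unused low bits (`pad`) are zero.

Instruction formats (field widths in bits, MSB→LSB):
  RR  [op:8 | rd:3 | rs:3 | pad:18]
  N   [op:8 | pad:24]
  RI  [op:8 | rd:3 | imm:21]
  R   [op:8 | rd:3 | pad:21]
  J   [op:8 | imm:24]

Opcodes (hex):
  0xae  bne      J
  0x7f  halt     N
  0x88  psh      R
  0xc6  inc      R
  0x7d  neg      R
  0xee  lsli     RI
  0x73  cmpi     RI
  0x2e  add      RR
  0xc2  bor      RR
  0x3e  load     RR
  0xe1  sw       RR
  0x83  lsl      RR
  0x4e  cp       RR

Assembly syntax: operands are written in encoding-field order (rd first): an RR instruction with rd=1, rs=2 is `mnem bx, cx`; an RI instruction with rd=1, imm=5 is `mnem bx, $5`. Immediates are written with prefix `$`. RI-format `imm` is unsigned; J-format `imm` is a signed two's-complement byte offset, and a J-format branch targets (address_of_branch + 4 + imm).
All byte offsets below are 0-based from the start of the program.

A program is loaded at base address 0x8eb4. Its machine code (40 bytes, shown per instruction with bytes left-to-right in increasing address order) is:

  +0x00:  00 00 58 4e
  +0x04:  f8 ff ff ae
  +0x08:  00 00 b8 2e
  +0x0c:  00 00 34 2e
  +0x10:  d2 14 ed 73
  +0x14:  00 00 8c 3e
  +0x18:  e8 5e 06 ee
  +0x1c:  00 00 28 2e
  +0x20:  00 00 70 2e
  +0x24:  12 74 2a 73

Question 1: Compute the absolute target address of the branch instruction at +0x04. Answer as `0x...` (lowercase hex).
0x8eb4

[04] f8 ff ff ae → 0xaefffff8
  top 8b → 0xae → bne [J]
  imm@[23:0]=0xfffff8 (s24→-8) ⇒ $-8
  target = base 0x8eb4 + off 0x04 + 4 + imm -8 = 0x8eb4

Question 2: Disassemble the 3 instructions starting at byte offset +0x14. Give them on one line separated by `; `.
load si, dx; lsli ax, $417512; add bx, cx

[14] 00 00 8c 3e → 0x3e8c0000
  op=0x3e8c0000>>24=0x3e ⇒ load (RR)
  [23:21] rd=4 = si
  [20:18] rs=3 = dx
[18] e8 5e 06 ee → 0xee065ee8
  op=0xee065ee8>>24=0xee ⇒ lsli (RI)
  [23:21] rd=0 = ax
  [20:0] imm=417512 = $417512
[1c] 00 00 28 2e → 0x2e280000
  op=0x2e280000>>24=0x2e ⇒ add (RR)
  [23:21] rd=1 = bx
  [20:18] rs=2 = cx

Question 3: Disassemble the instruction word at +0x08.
add di, bp

+0x08: 00 00 b8 2e ⇒ word 0x2eb80000 (little)
  opcode bits[31:24]=0x2e: add/RR
  rd: (w>>21)&0x7=0x5 → di
  rs: (w>>18)&0x7=0x6 → bp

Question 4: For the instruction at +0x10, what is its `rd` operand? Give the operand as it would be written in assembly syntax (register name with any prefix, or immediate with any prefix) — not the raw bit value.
off 0x10: read d2 14 ed 73 as little → 0x73ed14d2
  top 8b → 0x73 → cmpi [RI]
  [23:21] rd=7 = sp
  [20:0] imm=857298 = $857298

sp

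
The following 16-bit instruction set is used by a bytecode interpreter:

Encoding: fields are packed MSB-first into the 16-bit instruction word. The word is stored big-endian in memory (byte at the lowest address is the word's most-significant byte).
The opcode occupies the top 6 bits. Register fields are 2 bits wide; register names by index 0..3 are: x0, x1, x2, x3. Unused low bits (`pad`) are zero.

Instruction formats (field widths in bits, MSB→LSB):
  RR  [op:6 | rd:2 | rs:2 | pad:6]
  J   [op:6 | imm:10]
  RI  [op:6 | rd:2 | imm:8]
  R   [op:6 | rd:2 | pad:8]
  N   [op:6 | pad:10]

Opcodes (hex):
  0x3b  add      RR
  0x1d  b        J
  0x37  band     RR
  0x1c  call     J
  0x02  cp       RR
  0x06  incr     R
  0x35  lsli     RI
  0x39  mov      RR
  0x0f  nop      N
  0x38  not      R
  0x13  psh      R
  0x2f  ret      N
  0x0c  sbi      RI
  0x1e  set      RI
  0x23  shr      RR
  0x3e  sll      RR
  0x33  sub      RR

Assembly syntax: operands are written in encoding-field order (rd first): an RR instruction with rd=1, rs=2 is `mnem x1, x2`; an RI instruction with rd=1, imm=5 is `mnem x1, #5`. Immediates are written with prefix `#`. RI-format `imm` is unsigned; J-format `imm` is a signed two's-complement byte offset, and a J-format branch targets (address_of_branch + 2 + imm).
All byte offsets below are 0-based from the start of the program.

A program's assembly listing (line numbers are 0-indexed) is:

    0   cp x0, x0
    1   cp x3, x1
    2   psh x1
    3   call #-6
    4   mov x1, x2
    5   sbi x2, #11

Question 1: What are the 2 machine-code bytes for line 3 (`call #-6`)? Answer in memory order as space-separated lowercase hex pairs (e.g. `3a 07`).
line 3 (call): pack op=0x1c:6|imm=-6:10 = 0x73fa; big→ 73 fa

73 fa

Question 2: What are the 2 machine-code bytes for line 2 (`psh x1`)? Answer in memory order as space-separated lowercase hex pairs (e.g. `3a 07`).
line 2 (psh): pack op=0x13:6|rd=1:2|pad=0:8 = 0x4d00; big→ 4d 00

4d 00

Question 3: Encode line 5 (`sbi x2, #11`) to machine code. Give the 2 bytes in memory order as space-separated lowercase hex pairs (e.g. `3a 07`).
5. sbi fields op=0xc:6|rd=2:2|imm=11:8 → word 320bh → 32 0b

32 0b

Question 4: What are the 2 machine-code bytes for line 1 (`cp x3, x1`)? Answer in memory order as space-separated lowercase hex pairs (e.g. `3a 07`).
0b 40

1. cp fields op=0x2:6|rd=3:2|rs=1:2|pad=0:6 → word 0b40h → 0b 40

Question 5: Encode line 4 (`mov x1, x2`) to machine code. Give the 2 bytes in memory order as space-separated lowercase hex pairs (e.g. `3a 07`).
L4: mov op=0x39:6|rd=1:2|rs=2:2|pad=0:6 ⇒ 0xe580 ⇒ big e5 80

e5 80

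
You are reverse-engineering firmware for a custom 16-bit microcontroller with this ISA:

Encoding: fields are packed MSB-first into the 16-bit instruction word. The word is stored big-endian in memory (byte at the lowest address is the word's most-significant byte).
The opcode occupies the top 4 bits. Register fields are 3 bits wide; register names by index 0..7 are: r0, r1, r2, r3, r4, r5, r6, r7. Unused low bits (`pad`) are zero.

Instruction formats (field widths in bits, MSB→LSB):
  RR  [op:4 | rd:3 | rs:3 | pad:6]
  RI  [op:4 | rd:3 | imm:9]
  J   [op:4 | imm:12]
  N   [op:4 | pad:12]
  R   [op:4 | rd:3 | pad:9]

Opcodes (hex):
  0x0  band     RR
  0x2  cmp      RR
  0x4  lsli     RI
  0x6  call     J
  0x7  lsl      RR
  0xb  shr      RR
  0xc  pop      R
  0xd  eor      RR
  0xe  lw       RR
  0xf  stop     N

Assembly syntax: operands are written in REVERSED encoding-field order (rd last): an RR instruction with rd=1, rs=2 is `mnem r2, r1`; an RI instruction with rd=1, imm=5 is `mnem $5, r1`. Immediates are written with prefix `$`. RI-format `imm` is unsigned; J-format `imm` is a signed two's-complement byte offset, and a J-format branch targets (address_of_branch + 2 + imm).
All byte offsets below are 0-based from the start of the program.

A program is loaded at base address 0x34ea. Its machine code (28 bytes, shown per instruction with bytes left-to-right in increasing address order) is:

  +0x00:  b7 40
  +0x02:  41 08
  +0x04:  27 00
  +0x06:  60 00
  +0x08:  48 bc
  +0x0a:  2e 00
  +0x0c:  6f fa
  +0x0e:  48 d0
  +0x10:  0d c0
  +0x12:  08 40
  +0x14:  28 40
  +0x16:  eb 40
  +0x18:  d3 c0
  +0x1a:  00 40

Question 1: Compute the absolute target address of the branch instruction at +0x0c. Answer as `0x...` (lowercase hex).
0x34f2

[0c] 6f fa → 0x6ffa
  top 4b → 0x6 → call [J]
  [11:0] imm=4090 (s12→-6) = $-6
  target = base 0x34ea + off 0x0c + 2 + imm -6 = 0x34f2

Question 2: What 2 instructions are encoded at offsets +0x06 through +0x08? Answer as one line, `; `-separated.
call $0; lsli $188, r4

off 0x06: read 60 00 as big → 0x6000
  op=0x6000>>12=0x6 ⇒ call (J)
  [11:0] imm=0 = $0
off 0x08: read 48 bc as big → 0x48bc
  op=0x48bc>>12=0x4 ⇒ lsli (RI)
  [11:9] rd=4 = r4
  [8:0] imm=188 = $188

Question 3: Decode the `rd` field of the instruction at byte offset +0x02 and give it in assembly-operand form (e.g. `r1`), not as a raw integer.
r0

off 0x02: read 41 08 as big → 0x4108
  top 4b → 0x4 → lsli [RI]
  rd@[11:9]=0x0 ⇒ r0
  imm@[8:0]=0x108 ⇒ $264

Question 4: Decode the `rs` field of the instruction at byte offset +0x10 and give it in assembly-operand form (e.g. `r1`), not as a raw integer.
r7

[10] 0d c0 → 0x0dc0
  opcode bits[15:12]=0x0: band/RR
  rd: (w>>9)&0x7=0x6 → r6
  rs: (w>>6)&0x7=0x7 → r7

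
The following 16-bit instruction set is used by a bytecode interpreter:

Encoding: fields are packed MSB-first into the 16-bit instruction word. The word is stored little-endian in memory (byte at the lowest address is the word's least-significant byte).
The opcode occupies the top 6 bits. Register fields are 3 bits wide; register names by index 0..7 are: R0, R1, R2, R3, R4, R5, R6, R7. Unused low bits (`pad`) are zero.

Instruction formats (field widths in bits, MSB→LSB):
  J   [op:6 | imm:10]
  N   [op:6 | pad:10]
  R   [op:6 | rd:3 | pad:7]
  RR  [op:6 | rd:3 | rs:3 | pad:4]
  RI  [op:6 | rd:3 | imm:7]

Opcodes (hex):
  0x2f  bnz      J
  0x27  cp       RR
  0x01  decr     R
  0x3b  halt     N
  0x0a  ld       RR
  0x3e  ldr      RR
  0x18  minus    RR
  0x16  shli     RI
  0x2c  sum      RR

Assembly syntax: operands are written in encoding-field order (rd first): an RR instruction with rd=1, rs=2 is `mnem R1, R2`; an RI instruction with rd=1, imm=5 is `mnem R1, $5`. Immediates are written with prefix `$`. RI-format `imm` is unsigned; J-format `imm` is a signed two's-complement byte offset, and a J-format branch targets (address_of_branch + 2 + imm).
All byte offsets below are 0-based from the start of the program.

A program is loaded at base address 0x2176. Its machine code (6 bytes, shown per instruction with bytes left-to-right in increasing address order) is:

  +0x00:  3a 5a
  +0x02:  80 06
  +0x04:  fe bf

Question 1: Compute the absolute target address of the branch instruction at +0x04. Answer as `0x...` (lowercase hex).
0x217a

off 0x04: read fe bf as little → 0xbffe
  top 6b → 0x2f → bnz [J]
  imm: (w>>0)&0x3ff=0x3fe (s10→-2) → $-2
  target = base 0x2176 + off 0x04 + 2 + imm -2 = 0x217a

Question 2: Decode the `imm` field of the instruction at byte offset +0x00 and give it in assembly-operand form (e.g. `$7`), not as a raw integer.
off 0x00: read 3a 5a as little → 0x5a3a
  top 6b → 0x16 → shli [RI]
  rd: (w>>7)&0x7=0x4 → R4
  imm: (w>>0)&0x7f=0x3a → $58

$58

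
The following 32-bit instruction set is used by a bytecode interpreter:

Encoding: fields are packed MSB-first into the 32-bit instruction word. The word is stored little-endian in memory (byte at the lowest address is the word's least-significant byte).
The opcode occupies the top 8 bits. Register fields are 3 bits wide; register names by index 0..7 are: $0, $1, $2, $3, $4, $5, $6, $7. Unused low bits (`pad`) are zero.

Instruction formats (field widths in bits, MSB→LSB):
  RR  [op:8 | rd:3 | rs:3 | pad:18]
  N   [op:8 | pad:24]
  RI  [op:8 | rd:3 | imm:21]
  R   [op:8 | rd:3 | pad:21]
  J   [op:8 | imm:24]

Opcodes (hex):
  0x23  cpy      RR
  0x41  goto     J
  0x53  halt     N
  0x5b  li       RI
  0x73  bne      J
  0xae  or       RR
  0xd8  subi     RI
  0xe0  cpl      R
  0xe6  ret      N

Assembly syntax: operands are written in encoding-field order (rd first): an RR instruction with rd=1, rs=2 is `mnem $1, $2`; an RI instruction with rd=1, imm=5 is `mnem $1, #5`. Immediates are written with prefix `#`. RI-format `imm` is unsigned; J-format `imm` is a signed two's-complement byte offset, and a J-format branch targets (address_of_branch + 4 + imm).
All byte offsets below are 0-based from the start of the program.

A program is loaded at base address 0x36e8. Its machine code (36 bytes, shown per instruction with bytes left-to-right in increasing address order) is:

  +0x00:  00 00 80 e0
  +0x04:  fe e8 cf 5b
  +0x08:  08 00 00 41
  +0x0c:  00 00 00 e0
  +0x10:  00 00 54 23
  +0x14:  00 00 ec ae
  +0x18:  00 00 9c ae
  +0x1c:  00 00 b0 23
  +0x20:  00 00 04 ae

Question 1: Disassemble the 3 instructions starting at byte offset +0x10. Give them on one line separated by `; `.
@+10  little-endian(00 00 54 23) = 0x23540000
  opcode bits[31:24]=0x23: cpy/RR
  rd@[23:21]=0x2 ⇒ $2
  rs@[20:18]=0x5 ⇒ $5
@+14  little-endian(00 00 ec ae) = 0xaeec0000
  opcode bits[31:24]=0xae: or/RR
  rd@[23:21]=0x7 ⇒ $7
  rs@[20:18]=0x3 ⇒ $3
@+18  little-endian(00 00 9c ae) = 0xae9c0000
  opcode bits[31:24]=0xae: or/RR
  rd@[23:21]=0x4 ⇒ $4
  rs@[20:18]=0x7 ⇒ $7

cpy $2, $5; or $7, $3; or $4, $7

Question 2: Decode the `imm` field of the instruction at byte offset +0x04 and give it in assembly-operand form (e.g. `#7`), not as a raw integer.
#1042686

off 0x04: read fe e8 cf 5b as little → 0x5bcfe8fe
  top 8b → 0x5b → li [RI]
  rd: (w>>21)&0x7=0x6 → $6
  imm: (w>>0)&0x1fffff=0xfe8fe → #1042686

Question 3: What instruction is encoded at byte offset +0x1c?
cpy $5, $4

[1c] 00 00 b0 23 → 0x23b00000
  op=0x23b00000>>24=0x23 ⇒ cpy (RR)
  rd: (w>>21)&0x7=0x5 → $5
  rs: (w>>18)&0x7=0x4 → $4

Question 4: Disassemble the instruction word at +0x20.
[20] 00 00 04 ae → 0xae040000
  op=0xae040000>>24=0xae ⇒ or (RR)
  rd: (w>>21)&0x7=0x0 → $0
  rs: (w>>18)&0x7=0x1 → $1

or $0, $1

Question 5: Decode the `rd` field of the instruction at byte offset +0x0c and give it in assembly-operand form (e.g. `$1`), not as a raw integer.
$0

+0x0c: 00 00 00 e0 ⇒ word 0xe0000000 (little)
  op=0xe0000000>>24=0xe0 ⇒ cpl (R)
  rd@[23:21]=0x0 ⇒ $0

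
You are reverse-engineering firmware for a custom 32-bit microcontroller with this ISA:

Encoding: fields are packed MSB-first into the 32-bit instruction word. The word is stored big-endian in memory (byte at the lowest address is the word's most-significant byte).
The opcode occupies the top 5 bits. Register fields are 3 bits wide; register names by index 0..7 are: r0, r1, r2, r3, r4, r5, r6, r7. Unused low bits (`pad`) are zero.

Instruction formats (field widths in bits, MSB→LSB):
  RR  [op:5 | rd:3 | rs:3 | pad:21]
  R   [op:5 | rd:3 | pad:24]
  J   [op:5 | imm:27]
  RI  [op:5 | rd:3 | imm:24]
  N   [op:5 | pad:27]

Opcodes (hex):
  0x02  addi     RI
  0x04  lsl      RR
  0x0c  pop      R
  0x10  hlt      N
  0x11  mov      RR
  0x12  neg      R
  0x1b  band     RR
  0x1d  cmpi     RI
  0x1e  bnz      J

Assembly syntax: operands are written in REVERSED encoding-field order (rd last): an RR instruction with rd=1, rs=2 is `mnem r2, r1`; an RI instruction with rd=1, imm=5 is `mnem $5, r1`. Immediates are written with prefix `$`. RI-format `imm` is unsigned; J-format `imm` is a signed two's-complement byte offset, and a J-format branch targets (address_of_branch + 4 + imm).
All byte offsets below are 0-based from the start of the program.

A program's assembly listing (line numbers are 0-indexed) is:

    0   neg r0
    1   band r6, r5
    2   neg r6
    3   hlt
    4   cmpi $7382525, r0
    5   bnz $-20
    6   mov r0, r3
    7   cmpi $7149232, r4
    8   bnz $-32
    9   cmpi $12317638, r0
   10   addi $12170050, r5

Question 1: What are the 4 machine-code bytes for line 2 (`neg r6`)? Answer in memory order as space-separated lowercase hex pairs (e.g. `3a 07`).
L2: neg op=0x12:5|rd=6:3|pad=0:24 ⇒ 0x96000000 ⇒ big 96 00 00 00

96 00 00 00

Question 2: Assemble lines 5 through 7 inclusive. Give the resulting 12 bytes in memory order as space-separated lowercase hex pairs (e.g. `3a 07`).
L5: bnz op=0x1e:5|imm=-20:27 ⇒ 0xf7ffffec ⇒ big f7 ff ff ec
L6: mov op=0x11:5|rd=3:3|rs=0:3|pad=0:21 ⇒ 0x8b000000 ⇒ big 8b 00 00 00
L7: cmpi op=0x1d:5|rd=4:3|imm=7149232:24 ⇒ 0xec6d16b0 ⇒ big ec 6d 16 b0

f7 ff ff ec 8b 00 00 00 ec 6d 16 b0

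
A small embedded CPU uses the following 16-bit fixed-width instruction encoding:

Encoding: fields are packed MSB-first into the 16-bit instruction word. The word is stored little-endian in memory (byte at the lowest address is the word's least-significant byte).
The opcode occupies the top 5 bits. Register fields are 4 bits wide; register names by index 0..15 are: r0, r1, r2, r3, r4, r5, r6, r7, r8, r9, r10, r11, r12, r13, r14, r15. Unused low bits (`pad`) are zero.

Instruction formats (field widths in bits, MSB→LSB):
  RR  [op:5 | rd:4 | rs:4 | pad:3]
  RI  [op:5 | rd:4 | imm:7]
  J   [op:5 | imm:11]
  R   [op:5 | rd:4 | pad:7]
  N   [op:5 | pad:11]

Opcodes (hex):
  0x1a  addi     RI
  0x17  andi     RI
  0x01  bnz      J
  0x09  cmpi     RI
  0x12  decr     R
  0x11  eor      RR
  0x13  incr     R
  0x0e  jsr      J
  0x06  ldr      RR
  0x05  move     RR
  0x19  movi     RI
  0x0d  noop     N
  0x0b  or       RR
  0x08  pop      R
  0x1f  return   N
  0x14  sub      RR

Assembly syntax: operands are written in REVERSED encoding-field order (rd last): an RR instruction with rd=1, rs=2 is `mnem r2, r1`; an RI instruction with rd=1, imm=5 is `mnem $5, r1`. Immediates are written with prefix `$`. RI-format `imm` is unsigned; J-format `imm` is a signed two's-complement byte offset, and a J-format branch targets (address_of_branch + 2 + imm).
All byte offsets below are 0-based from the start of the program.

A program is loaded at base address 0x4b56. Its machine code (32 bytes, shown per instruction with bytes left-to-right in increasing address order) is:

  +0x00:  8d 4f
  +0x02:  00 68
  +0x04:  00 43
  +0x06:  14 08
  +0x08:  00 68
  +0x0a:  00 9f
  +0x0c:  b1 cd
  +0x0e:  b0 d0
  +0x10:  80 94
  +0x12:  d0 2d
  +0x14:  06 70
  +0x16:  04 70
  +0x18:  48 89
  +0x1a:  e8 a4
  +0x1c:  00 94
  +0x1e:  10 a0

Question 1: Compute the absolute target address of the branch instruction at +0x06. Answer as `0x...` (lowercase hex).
0x4b72

@+06  little-endian(14 08) = 0x0814
  top 5b → 0x1 → bnz [J]
  imm: (w>>0)&0x7ff=0x14 → $20
  target = base 0x4b56 + off 0x06 + 2 + imm 20 = 0x4b72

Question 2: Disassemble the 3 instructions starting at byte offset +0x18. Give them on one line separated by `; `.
eor r9, r2; sub r13, r9; decr r8

@+18  little-endian(48 89) = 0x8948
  op=0x8948>>11=0x11 ⇒ eor (RR)
  [10:7] rd=2 = r2
  [6:3] rs=9 = r9
@+1a  little-endian(e8 a4) = 0xa4e8
  op=0xa4e8>>11=0x14 ⇒ sub (RR)
  [10:7] rd=9 = r9
  [6:3] rs=13 = r13
@+1c  little-endian(00 94) = 0x9400
  op=0x9400>>11=0x12 ⇒ decr (R)
  [10:7] rd=8 = r8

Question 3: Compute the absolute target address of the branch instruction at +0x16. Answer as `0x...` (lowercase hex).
0x4b72

[16] 04 70 → 0x7004
  op=0x7004>>11=0xe ⇒ jsr (J)
  imm@[10:0]=0x4 ⇒ $4
  target = base 0x4b56 + off 0x16 + 2 + imm 4 = 0x4b72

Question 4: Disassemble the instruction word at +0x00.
cmpi $13, r15

+0x00: 8d 4f ⇒ word 0x4f8d (little)
  opcode bits[15:11]=0x9: cmpi/RI
  [10:7] rd=15 = r15
  [6:0] imm=13 = $13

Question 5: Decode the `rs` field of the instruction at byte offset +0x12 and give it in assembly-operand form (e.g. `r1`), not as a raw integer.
off 0x12: read d0 2d as little → 0x2dd0
  top 5b → 0x5 → move [RR]
  [10:7] rd=11 = r11
  [6:3] rs=10 = r10

r10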